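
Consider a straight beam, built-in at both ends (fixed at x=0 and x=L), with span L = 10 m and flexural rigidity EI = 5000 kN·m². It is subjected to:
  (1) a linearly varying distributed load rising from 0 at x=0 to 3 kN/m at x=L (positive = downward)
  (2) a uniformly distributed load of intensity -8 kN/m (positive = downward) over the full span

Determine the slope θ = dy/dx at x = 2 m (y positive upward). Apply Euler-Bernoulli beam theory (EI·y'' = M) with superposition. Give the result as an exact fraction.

Load 1 — triangular load w₀=3 kN/m (0→w₀ over full span):
  θ_1 = -w₀(2x(L-x)(L-2x)(x+2L)+x²(L-x)²)/(120LEI) = -3·(2·2·(10-2)·(10-2·2)·(2+2·10)+2²·(10-2)²)/(120·10·5000) = -7/3125 rad
Load 2 — uniform load w=-8 kN/m over full span:
  θ_2 = -wx(L-x)(L-2x)/(12EI) = -(-8)·2·(10-2)·(10-2·2)/(12·5000) = 8/625 rad
Superposition: θ = Σ θ_i = 33/3125 rad ≈ 0.010560 rad

θ(2) = 33/3125 rad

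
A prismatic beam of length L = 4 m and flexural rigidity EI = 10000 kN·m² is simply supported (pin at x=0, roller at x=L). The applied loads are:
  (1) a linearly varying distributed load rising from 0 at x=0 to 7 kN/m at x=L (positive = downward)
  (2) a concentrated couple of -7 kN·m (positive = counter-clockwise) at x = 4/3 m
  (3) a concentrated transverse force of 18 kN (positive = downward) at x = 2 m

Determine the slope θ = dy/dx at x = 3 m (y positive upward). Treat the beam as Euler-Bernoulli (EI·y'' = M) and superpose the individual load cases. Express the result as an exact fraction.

Load 1 — triangular load w₀=7 kN/m (0→w₀ over full span):
  θ_1 = -w₀(7L⁴-30L²x²+15x⁴)/(360LEI) = -7·(7·4⁴-30·4²·3²+15·3⁴)/(360·4·10000) = 9191/14400000 rad
Load 2 — applied couple M₀=-7 kN·m at a=4/3 m (b=L-a=8/3):
  θ_2 = (M₀x²/(2L)-M₀(x-a)+C₁)/EI  [x>a] with C₁=M₀(3b²-L²)/(6L)=-14/9 = ((-7)·3²/(2·4)-(-7)·(3-(4/3))+(-14/9))/10000 = 161/720000 rad
Load 3 — point force P=18 kN at a=2 m (b=L-a=2):
  θ_3 = -Pa(2L²-6Lx+3x²+a²)/(6LEI)  [x>a] = -18·2·(2·4²-6·4·3+3·3²+2²)/(6·4·10000) = 27/20000 rad
Superposition: θ = Σ θ_i = 3539/1600000 rad ≈ 0.002212 rad

θ(3) = 3539/1600000 rad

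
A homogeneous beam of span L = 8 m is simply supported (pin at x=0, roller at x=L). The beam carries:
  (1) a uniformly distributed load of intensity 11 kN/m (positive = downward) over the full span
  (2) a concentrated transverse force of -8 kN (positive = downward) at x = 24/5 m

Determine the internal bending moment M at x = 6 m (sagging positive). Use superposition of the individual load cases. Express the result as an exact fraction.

M(6) = 282/5 kN·m

Load 1 — uniform load w=11 kN/m over full span:
  M_1 = wx(L-x)/2 = 11·6·(8-6)/2 = 66 kN·m
Load 2 — point force P=-8 kN at a=24/5 m (b=L-a=16/5):
  M_2 = Pa(L-x)/L  [x>a] = (-8)·(24/5)·(8-6)/8 = -48/5 kN·m
Superposition: M = Σ M_i = 282/5 kN·m ≈ 56.400000 kN·m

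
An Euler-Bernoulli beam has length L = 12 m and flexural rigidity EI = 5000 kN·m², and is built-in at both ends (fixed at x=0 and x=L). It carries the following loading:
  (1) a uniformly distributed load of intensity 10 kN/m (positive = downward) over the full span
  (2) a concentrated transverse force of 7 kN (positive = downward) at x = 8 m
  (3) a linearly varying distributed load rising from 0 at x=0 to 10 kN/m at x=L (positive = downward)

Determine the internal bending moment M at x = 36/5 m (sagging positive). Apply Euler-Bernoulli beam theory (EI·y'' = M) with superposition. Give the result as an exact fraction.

M(36/5) = 20116/225 kN·m

Load 1 — uniform load w=10 kN/m over full span:
  M_1 = wLx/2 - wL²/12 - wx²/2 = 10·12·(36/5)/2 - 10·12²/12 - 10·(36/5)²/2 = 264/5 kN·m
Load 2 — point force P=7 kN at a=8 m (b=L-a=4):
  M_2 = Pb²(3a+b)x/L³ - Pab²/L²  [x≤a] = 7·4²·(3·8+4)·(36/5)/12³ - 7·8·4²/12² = 308/45 kN·m
Load 3 — triangular load w₀=10 kN/m (0→w₀ over full span):
  M_3 = 3w₀Lx/20 - w₀L²/30 - w₀x³/(6L) = 3·10·12·(36/5)/20 - 10·12²/30 - 10·(36/5)³/(6·12) = 744/25 kN·m
Superposition: M = Σ M_i = 20116/225 kN·m ≈ 89.404444 kN·m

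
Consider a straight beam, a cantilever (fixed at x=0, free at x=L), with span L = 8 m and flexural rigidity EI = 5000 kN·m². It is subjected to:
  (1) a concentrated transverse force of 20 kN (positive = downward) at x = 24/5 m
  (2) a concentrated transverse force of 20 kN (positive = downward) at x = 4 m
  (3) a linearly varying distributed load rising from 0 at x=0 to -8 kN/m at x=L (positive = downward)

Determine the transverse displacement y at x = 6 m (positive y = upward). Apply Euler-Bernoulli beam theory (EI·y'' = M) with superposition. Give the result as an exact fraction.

y(6) = 4207/93750 m

Load 1 — point force P=20 kN at a=24/5 m (b=L-a=16/5):
  y_1 = -Pa²(3x-a)/(6EI)  [x>a] = -20·(24/5)²·(3·6-(24/5))/(6·5000) = -3168/15625 m
Load 2 — point force P=20 kN at a=4 m (b=L-a=4):
  y_2 = -Pa²(3x-a)/(6EI)  [x>a] = -20·4²·(3·6-4)/(6·5000) = -56/375 m
Load 3 — triangular load w₀=-8 kN/m (0→w₀ over full span):
  y_3 = (w₀Lx³/12-w₀L²x²/6-w₀x⁵/(120L))/EI = ((-8)·8·6³/12-(-8)·8²·6²/6-(-8)·6⁵/(120·8))/5000 = 2481/6250 m
Superposition: y = Σ y_i = 4207/93750 m ≈ 0.044875 m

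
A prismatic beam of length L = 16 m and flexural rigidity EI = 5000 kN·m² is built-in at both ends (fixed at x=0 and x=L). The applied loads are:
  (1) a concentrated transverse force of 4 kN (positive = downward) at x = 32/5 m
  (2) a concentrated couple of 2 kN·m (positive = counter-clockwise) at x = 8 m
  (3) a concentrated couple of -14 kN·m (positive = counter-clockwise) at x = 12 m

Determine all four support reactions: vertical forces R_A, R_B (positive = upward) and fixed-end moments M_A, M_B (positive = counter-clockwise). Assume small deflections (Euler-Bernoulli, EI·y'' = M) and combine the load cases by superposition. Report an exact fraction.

R_A = 14361/8000 kN, M_A = 5341/1000 kN·m, R_B = 17639/8000 kN, M_B = -3019/1000 kN·m

Load 1 — point force P=4 kN at a=32/5 m (b=L-a=48/5):
  R_A = Pb²(3a+b)/L³ = 4·(48/5)²·(3·(32/5)+(48/5))/16³ = 324/125 kN
  M_A = Pab²/L² = 4·(32/5)·(48/5)²/16² = 1152/125 kN·m
  R_B = Pa²(a+3b)/L³ = 4·(32/5)²·((32/5)+3·(48/5))/16³ = 176/125 kN
  M_B = -Pa²b/L² = -4·(32/5)²·(48/5)/16² = -768/125 kN·m
Load 2 — applied couple M₀=2 kN·m at a=8 m (b=L-a=8):
  R_A = 6M₀ab/L³ = 6·2·8·8/16³ = 3/16 kN
  M_A = M₀b(2a-b)/L² = 2·8·(2·8-8)/16² = 1/2 kN·m
  R_B = -6M₀ab/L³ = -6·2·8·8/16³ = -3/16 kN
  M_B = M₀a(2b-a)/L² = 2·8·(2·8-8)/16² = 1/2 kN·m
Load 3 — applied couple M₀=-14 kN·m at a=12 m (b=L-a=4):
  R_A = 6M₀ab/L³ = 6·(-14)·12·4/16³ = -63/64 kN
  M_A = M₀b(2a-b)/L² = (-14)·4·(2·12-4)/16² = -35/8 kN·m
  R_B = -6M₀ab/L³ = -6·(-14)·12·4/16³ = 63/64 kN
  M_B = M₀a(2b-a)/L² = (-14)·12·(2·4-12)/16² = 21/8 kN·m
Superposition: R_A = 14361/8000 kN, M_A = 5341/1000 kN·m, R_B = 17639/8000 kN, M_B = -3019/1000 kN·m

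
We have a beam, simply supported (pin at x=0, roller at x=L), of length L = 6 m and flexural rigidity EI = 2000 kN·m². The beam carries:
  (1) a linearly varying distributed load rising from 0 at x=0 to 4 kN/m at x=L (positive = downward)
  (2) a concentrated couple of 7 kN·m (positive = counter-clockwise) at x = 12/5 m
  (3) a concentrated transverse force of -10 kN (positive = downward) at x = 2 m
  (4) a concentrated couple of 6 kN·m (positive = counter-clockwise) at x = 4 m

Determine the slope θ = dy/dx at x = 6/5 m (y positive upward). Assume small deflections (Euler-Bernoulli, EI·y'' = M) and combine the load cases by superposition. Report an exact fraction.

θ(6/5) = 8801/11250000 rad

Load 1 — triangular load w₀=4 kN/m (0→w₀ over full span):
  θ_1 = -w₀(7L⁴-30L²x²+15x⁴)/(360LEI) = -4·(7·6⁴-30·6²·(6/5)²+15·(6/5)⁴)/(360·6·2000) = -546/78125 rad
Load 2 — applied couple M₀=7 kN·m at a=12/5 m (b=L-a=18/5):
  θ_2 = (M₀x²/(2L)+C₁)/EI  [x≤a] with C₁=M₀(3b²-L²)/(6L)=14/25 = (7·(6/5)²/(2·6)+(14/25))/2000 = 7/10000 rad
Load 3 — point force P=-10 kN at a=2 m (b=L-a=4):
  θ_3 = -Pb(L²-b²-3x²)/(6LEI)  [x≤a] = -(-10)·4·(6²-4²-3·(6/5)²)/(6·6·2000) = 49/5625 rad
Load 4 — applied couple M₀=6 kN·m at a=4 m (b=L-a=2):
  θ_4 = (M₀x²/(2L)+C₁)/EI  [x≤a] with C₁=M₀(3b²-L²)/(6L)=-4 = (6·(6/5)²/(2·6)+(-4))/2000 = -41/25000 rad
Superposition: θ = Σ θ_i = 8801/11250000 rad ≈ 0.000782 rad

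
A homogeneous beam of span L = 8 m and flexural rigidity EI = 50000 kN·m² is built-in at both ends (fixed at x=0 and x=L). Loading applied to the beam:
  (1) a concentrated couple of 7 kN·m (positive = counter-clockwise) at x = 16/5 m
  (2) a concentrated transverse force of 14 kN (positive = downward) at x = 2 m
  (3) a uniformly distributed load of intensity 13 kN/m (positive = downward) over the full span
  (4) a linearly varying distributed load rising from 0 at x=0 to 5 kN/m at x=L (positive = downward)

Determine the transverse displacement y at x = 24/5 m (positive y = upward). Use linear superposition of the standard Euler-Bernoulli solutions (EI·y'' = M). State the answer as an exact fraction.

Load 1 — applied couple M₀=7 kN·m at a=16/5 m (b=L-a=24/5):
  y_1 = (R_Ax³/6 - M_Ax²/2 - M₀(x-a)²/2)/EI  [x>a] with R_A=63/50, M_A=21/25 = ((63/50)·(24/5)³/6 - (21/25)·(24/5)²/2 - 7·((24/5)-(16/5))²/2)/50000 = 896/9765625 m
Load 2 — point force P=14 kN at a=2 m (b=L-a=6):
  y_2 = -Pa²(L-x)²(3bL-(3b+a)(L-x))/(6L³EI)  [x>a] = -14·2²·(8-(24/5))²·(3·6·8-(3·6+2)·(8-(24/5)))/(6·8³·50000) = -14/46875 m
Load 3 — uniform load w=13 kN/m over full span:
  y_3 = -wx²(L-x)²/(24EI) = -13·(24/5)²·(8-(24/5))²/(24·50000) = -4992/1953125 m
Load 4 — triangular load w₀=5 kN/m (0→w₀ over full span):
  y_4 = -w₀x²(L-x)²(x+2L)/(120LEI) = -5·(24/5)²·(8-(24/5))²·((24/5)+2·8)/(120·8·50000) = -4992/9765625 m
Superposition: y = Σ y_i = -95918/29296875 m ≈ -0.003274 m

y(24/5) = -95918/29296875 m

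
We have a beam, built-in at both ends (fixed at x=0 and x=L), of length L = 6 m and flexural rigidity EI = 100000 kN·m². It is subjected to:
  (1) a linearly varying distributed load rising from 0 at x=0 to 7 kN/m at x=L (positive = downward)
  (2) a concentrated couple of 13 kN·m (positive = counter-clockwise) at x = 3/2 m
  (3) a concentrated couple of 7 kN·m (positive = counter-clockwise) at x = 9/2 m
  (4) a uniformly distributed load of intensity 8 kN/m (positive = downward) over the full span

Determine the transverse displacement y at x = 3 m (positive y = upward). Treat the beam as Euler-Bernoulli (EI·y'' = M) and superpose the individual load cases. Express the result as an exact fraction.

y(3) = -567/1600000 m

Load 1 — triangular load w₀=7 kN/m (0→w₀ over full span):
  y_1 = -w₀x²(L-x)²(x+2L)/(120LEI) = -7·3²·(6-3)²·(3+2·6)/(120·6·100000) = -189/1600000 m
Load 2 — applied couple M₀=13 kN·m at a=3/2 m (b=L-a=9/2):
  y_2 = (R_Ax³/6 - M_Ax²/2 - M₀(x-a)²/2)/EI  [x>a] with R_A=39/16, M_A=-39/16 = ((39/16)·3³/6 - (-39/16)·3²/2 - 13·(3-(3/2))²/2)/100000 = 117/1600000 m
Load 3 — applied couple M₀=7 kN·m at a=9/2 m (b=L-a=3/2):
  y_3 = (R_Ax³/6 - M_Ax²/2)/EI  [x≤a] with R_A=21/16, M_A=35/16 = ((21/16)·3³/6 - (35/16)·3²/2)/100000 = -63/1600000 m
Load 4 — uniform load w=8 kN/m over full span:
  y_4 = -wx²(L-x)²/(24EI) = -8·3²·(6-3)²/(24·100000) = -27/100000 m
Superposition: y = Σ y_i = -567/1600000 m ≈ -0.000354 m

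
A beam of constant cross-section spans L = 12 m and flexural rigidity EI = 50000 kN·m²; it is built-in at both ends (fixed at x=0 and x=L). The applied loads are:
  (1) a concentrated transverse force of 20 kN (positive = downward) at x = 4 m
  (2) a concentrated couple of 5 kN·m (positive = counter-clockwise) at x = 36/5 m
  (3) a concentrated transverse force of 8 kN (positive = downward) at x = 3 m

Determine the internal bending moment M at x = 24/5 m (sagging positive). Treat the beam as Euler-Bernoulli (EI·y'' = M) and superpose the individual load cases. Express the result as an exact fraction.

Load 1 — point force P=20 kN at a=4 m (b=L-a=8):
  M_1 = Pa²(a+3b)(L-x)/L³ - Pa²b/L²  [x>a] = 20·4²·(4+3·8)·(12-(24/5))/12³ - 20·4²·8/12² = 176/9 kN·m
Load 2 — applied couple M₀=5 kN·m at a=36/5 m (b=L-a=24/5):
  M_2 = R_Ax - M_A  [x≤a] with R_A=3/5, M_A=8/5 = (3/5)·(24/5) - (8/5) = 32/25 kN·m
Load 3 — point force P=8 kN at a=3 m (b=L-a=9):
  M_3 = Pa²(a+3b)(L-x)/L³ - Pa²b/L²  [x>a] = 8·3²·(3+3·9)·(12-(24/5))/12³ - 8·3²·9/12² = 9/2 kN·m
Superposition: M = Σ M_i = 11401/450 kN·m ≈ 25.335556 kN·m

M(24/5) = 11401/450 kN·m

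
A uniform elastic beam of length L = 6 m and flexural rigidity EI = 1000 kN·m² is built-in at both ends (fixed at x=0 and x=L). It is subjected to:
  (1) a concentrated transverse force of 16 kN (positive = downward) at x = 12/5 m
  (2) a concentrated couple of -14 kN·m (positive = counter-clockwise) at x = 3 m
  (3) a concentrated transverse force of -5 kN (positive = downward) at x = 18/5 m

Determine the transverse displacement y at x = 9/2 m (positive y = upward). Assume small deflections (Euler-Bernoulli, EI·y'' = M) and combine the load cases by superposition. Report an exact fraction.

Load 1 — point force P=16 kN at a=12/5 m (b=L-a=18/5):
  y_1 = -Pa²(L-x)²(3bL-(3b+a)(L-x))/(6L³EI)  [x>a] = -16·(12/5)²·(6-(9/2))²·(3·(18/5)·6-(3·(18/5)+(12/5))·(6-(9/2)))/(6·6³·1000) = -9/1250 m
Load 2 — applied couple M₀=-14 kN·m at a=3 m (b=L-a=3):
  y_2 = (R_Ax³/6 - M_Ax²/2 - M₀(x-a)²/2)/EI  [x>a] with R_A=-7/2, M_A=-7/2 = ((-7/2)·(9/2)³/6 - (-7/2)·(9/2)²/2 - (-14)·((9/2)-3)²/2)/1000 = -63/32000 m
Load 3 — point force P=-5 kN at a=18/5 m (b=L-a=12/5):
  y_3 = -Pa²(L-x)²(3bL-(3b+a)(L-x))/(6L³EI)  [x>a] = -(-5)·(18/5)²·(6-(9/2))²·(3·(12/5)·6-(3·(12/5)+(18/5))·(6-(9/2)))/(6·6³·1000) = 243/80000 m
Superposition: y = Σ y_i = -981/160000 m ≈ -0.006131 m

y(9/2) = -981/160000 m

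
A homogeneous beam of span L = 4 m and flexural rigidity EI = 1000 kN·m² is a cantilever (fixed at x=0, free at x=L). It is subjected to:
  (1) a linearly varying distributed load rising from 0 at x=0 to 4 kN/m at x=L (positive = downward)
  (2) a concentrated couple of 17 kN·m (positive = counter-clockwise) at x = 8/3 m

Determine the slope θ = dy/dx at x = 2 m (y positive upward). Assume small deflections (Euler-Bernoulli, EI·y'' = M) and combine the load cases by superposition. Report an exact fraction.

θ(2) = 1/150 rad

Load 1 — triangular load w₀=4 kN/m (0→w₀ over full span):
  θ_1 = (w₀Lx²/4-w₀L²x/3-w₀x⁴/(24L))/EI = (4·4·2²/4-4·4²·2/3-4·2⁴/(24·4))/1000 = -41/1500 rad
Load 2 — applied couple M₀=17 kN·m at a=8/3 m (b=L-a=4/3):
  θ_2 = M₀x/EI  [x≤a] = 17·2/1000 = 17/500 rad
Superposition: θ = Σ θ_i = 1/150 rad ≈ 0.006667 rad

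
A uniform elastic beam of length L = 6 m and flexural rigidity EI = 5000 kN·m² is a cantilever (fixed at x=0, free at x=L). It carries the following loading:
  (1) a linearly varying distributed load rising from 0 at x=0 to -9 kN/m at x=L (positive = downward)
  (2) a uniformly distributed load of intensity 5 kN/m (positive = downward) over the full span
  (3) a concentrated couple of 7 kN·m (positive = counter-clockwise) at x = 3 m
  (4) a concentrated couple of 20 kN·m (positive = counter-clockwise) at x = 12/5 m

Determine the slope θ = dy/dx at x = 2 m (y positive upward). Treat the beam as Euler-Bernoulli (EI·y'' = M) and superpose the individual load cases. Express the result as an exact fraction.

Load 1 — triangular load w₀=-9 kN/m (0→w₀ over full span):
  θ_1 = (w₀Lx²/4-w₀L²x/3-w₀x⁴/(24L))/EI = ((-9)·6·2²/4-(-9)·6²·2/3-(-9)·2⁴/(24·6))/5000 = 163/5000 rad
Load 2 — uniform load w=5 kN/m over full span:
  θ_2 = -wx(x²-3Lx+3L²)/(6EI) = -5·2·(2²-3·6·2+3·6²)/(6·5000) = -19/750 rad
Load 3 — applied couple M₀=7 kN·m at a=3 m (b=L-a=3):
  θ_3 = M₀x/EI  [x≤a] = 7·2/5000 = 7/2500 rad
Load 4 — applied couple M₀=20 kN·m at a=12/5 m (b=L-a=18/5):
  θ_4 = M₀x/EI  [x≤a] = 20·2/5000 = 1/125 rad
Superposition: θ = Σ θ_i = 271/15000 rad ≈ 0.018067 rad

θ(2) = 271/15000 rad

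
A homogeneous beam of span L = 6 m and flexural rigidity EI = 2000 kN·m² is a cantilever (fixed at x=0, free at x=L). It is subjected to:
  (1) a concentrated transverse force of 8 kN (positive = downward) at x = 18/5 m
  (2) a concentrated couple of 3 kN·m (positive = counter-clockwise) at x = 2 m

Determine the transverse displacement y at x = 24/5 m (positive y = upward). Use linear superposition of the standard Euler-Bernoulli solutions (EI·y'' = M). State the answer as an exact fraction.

Load 1 — point force P=8 kN at a=18/5 m (b=L-a=12/5):
  y_1 = -Pa²(3x-a)/(6EI)  [x>a] = -8·(18/5)²·(3·(24/5)-(18/5))/(6·2000) = -1458/15625 m
Load 2 — applied couple M₀=3 kN·m at a=2 m (b=L-a=4):
  y_2 = M₀a(2x-a)/(2EI)  [x>a] = 3·2·(2·(24/5)-2)/(2·2000) = 57/5000 m
Superposition: y = Σ y_i = -10239/125000 m ≈ -0.081912 m

y(24/5) = -10239/125000 m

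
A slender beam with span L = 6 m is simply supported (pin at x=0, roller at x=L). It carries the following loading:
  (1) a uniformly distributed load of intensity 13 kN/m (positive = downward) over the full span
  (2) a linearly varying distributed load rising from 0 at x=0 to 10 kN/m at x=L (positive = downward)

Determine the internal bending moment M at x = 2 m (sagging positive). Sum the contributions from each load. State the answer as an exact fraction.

Load 1 — uniform load w=13 kN/m over full span:
  M_1 = wx(L-x)/2 = 13·2·(6-2)/2 = 52 kN·m
Load 2 — triangular load w₀=10 kN/m (0→w₀ over full span):
  M_2 = w₀Lx/6 - w₀x³/(6L) = 10·6·2/6 - 10·2³/(6·6) = 160/9 kN·m
Superposition: M = Σ M_i = 628/9 kN·m ≈ 69.777778 kN·m

M(2) = 628/9 kN·m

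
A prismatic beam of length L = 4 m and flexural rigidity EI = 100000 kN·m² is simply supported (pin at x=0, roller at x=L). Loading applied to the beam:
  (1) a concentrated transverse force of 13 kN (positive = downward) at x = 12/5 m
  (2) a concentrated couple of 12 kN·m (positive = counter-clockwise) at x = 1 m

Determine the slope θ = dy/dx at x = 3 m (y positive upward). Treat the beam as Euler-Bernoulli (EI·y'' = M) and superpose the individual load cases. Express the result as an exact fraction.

Load 1 — point force P=13 kN at a=12/5 m (b=L-a=8/5):
  θ_1 = -Pa(2L²-6Lx+3x²+a²)/(6LEI)  [x>a] = -13·(12/5)·(2·4²-6·4·3+3·3²+(12/5)²)/(6·4·100000) = 2353/25000000 rad
Load 2 — applied couple M₀=12 kN·m at a=1 m (b=L-a=3):
  θ_2 = (M₀x²/(2L)-M₀(x-a)+C₁)/EI  [x>a] with C₁=M₀(3b²-L²)/(6L)=11/2 = (12·3²/(2·4)-12·(3-1)+(11/2))/100000 = -1/20000 rad
Superposition: θ = Σ θ_i = 1103/25000000 rad ≈ 0.000044 rad

θ(3) = 1103/25000000 rad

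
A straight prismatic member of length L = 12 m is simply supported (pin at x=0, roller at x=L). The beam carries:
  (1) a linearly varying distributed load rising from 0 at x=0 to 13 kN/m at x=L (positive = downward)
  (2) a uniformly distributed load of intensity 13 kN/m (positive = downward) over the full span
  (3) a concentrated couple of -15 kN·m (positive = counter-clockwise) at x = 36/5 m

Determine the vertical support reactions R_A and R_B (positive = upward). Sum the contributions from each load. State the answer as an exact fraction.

Load 1 — triangular load w₀=13 kN/m (0→w₀ over full span):
  R_A = w₀L/6 = 13·12/6 = 26 kN
  R_B = w₀L/3 = 13·12/3 = 52 kN
Load 2 — uniform load w=13 kN/m over full span:
  R_A = wL/2 = 13·12/2 = 78 kN
  R_B = wL/2 = 13·12/2 = 78 kN
Load 3 — applied couple M₀=-15 kN·m at a=36/5 m (b=L-a=24/5):
  R_A = M₀/L = (-15)/12 = -5/4 kN
  R_B = -M₀/L = -(-15)/12 = 5/4 kN
Superposition: R_A = 411/4 kN, R_B = 525/4 kN

R_A = 411/4 kN, R_B = 525/4 kN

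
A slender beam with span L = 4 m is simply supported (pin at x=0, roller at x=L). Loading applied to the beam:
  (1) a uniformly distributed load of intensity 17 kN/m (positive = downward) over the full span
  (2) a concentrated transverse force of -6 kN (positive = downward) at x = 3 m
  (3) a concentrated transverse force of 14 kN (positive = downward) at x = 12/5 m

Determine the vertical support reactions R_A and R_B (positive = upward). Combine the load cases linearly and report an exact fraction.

R_A = 381/10 kN, R_B = 379/10 kN

Load 1 — uniform load w=17 kN/m over full span:
  R_A = wL/2 = 17·4/2 = 34 kN
  R_B = wL/2 = 17·4/2 = 34 kN
Load 2 — point force P=-6 kN at a=3 m (b=L-a=1):
  R_A = Pb/L = (-6)·1/4 = -3/2 kN
  R_B = Pa/L = (-6)·3/4 = -9/2 kN
Load 3 — point force P=14 kN at a=12/5 m (b=L-a=8/5):
  R_A = Pb/L = 14·(8/5)/4 = 28/5 kN
  R_B = Pa/L = 14·(12/5)/4 = 42/5 kN
Superposition: R_A = 381/10 kN, R_B = 379/10 kN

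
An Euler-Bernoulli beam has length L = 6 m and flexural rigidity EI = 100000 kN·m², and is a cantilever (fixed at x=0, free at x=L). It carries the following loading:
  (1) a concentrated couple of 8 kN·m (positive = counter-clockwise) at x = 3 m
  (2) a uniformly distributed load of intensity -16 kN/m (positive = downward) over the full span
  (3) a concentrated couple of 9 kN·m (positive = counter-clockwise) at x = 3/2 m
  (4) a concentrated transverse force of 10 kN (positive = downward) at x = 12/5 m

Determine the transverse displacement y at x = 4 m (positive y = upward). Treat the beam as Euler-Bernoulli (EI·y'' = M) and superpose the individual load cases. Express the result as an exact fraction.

y(4) = 877429/60000000 m

Load 1 — applied couple M₀=8 kN·m at a=3 m (b=L-a=3):
  y_1 = M₀a(2x-a)/(2EI)  [x>a] = 8·3·(2·4-3)/(2·100000) = 3/5000 m
Load 2 — uniform load w=-16 kN/m over full span:
  y_2 = -wx²(x²-4Lx+6L²)/(24EI) = -(-16)·4²·(4²-4·6·4+6·6²)/(24·100000) = 136/9375 m
Load 3 — applied couple M₀=9 kN·m at a=3/2 m (b=L-a=9/2):
  y_3 = M₀a(2x-a)/(2EI)  [x>a] = 9·(3/2)·(2·4-(3/2))/(2·100000) = 351/800000 m
Load 4 — point force P=10 kN at a=12/5 m (b=L-a=18/5):
  y_4 = -Pa²(3x-a)/(6EI)  [x>a] = -10·(12/5)²·(3·4-(12/5))/(6·100000) = -72/78125 m
Superposition: y = Σ y_i = 877429/60000000 m ≈ 0.014624 m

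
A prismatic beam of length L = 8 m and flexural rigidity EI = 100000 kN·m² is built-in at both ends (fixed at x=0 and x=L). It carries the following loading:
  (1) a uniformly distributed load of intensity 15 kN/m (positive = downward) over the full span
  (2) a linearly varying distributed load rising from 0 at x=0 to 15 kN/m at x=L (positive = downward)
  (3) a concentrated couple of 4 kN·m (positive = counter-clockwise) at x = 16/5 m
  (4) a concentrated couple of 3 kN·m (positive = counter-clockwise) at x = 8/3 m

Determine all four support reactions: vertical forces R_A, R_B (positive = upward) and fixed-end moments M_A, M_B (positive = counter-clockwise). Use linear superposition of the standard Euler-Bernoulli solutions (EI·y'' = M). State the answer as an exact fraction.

R_A = 3961/50 kN, M_A = 2812/25 kN·m, R_B = 5039/50 kN, M_B = -3143/25 kN·m

Load 1 — uniform load w=15 kN/m over full span:
  R_A = wL/2 = 15·8/2 = 60 kN
  M_A = wL²/12 = 15·8²/12 = 80 kN·m
  R_B = wL/2 = 15·8/2 = 60 kN
  M_B = -wL²/12 = -15·8²/12 = -80 kN·m
Load 2 — triangular load w₀=15 kN/m (0→w₀ over full span):
  R_A = 3w₀L/20 = 3·15·8/20 = 18 kN
  M_A = w₀L²/30 = 15·8²/30 = 32 kN·m
  R_B = 7w₀L/20 = 7·15·8/20 = 42 kN
  M_B = -w₀L²/20 = -15·8²/20 = -48 kN·m
Load 3 — applied couple M₀=4 kN·m at a=16/5 m (b=L-a=24/5):
  R_A = 6M₀ab/L³ = 6·4·(16/5)·(24/5)/8³ = 18/25 kN
  M_A = M₀b(2a-b)/L² = 4·(24/5)·(2·(16/5)-(24/5))/8² = 12/25 kN·m
  R_B = -6M₀ab/L³ = -6·4·(16/5)·(24/5)/8³ = -18/25 kN
  M_B = M₀a(2b-a)/L² = 4·(16/5)·(2·(24/5)-(16/5))/8² = 32/25 kN·m
Load 4 — applied couple M₀=3 kN·m at a=8/3 m (b=L-a=16/3):
  R_A = 6M₀ab/L³ = 6·3·(8/3)·(16/3)/8³ = 1/2 kN
  M_A = M₀b(2a-b)/L² = 3·(16/3)·(2·(8/3)-(16/3))/8² = 0 kN·m
  R_B = -6M₀ab/L³ = -6·3·(8/3)·(16/3)/8³ = -1/2 kN
  M_B = M₀a(2b-a)/L² = 3·(8/3)·(2·(16/3)-(8/3))/8² = 1 kN·m
Superposition: R_A = 3961/50 kN, M_A = 2812/25 kN·m, R_B = 5039/50 kN, M_B = -3143/25 kN·m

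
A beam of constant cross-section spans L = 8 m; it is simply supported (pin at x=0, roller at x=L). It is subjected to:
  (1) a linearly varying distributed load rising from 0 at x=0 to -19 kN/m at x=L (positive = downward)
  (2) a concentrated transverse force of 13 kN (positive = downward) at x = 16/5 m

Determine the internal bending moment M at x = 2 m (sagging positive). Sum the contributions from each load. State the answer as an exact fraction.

M(2) = -319/10 kN·m

Load 1 — triangular load w₀=-19 kN/m (0→w₀ over full span):
  M_1 = w₀Lx/6 - w₀x³/(6L) = (-19)·8·2/6 - (-19)·2³/(6·8) = -95/2 kN·m
Load 2 — point force P=13 kN at a=16/5 m (b=L-a=24/5):
  M_2 = Pbx/L  [x≤a] = 13·(24/5)·2/8 = 78/5 kN·m
Superposition: M = Σ M_i = -319/10 kN·m ≈ -31.900000 kN·m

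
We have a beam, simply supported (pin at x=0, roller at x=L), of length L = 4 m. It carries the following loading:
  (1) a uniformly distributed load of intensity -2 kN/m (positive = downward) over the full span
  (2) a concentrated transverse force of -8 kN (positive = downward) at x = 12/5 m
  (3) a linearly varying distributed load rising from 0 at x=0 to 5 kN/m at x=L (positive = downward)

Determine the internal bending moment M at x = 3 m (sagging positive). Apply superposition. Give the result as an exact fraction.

Load 1 — uniform load w=-2 kN/m over full span:
  M_1 = wx(L-x)/2 = (-2)·3·(4-3)/2 = -3 kN·m
Load 2 — point force P=-8 kN at a=12/5 m (b=L-a=8/5):
  M_2 = Pa(L-x)/L  [x>a] = (-8)·(12/5)·(4-3)/4 = -24/5 kN·m
Load 3 — triangular load w₀=5 kN/m (0→w₀ over full span):
  M_3 = w₀Lx/6 - w₀x³/(6L) = 5·4·3/6 - 5·3³/(6·4) = 35/8 kN·m
Superposition: M = Σ M_i = -137/40 kN·m ≈ -3.425000 kN·m

M(3) = -137/40 kN·m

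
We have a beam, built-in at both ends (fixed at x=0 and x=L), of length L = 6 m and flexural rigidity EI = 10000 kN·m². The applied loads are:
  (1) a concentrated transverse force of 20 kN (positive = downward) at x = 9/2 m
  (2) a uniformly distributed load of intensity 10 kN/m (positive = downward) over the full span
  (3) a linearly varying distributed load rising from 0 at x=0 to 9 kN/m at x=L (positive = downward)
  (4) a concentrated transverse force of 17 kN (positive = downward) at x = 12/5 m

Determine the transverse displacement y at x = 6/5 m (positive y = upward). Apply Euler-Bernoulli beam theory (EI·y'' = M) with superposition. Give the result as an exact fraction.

y(6/5) = -1865691/625000000 m

Load 1 — point force P=20 kN at a=9/2 m (b=L-a=3/2):
  y_1 = -Pb²x²(3aL-(3a+b)x)/(6L³EI)  [x≤a] = -20·(3/2)²·(6/5)²·(3·(9/2)·6-(3·(9/2)+(3/2))·(6/5))/(6·6³·10000) = -63/200000 m
Load 2 — uniform load w=10 kN/m over full span:
  y_2 = -wx²(L-x)²/(24EI) = -10·(6/5)²·(6-(6/5))²/(24·10000) = -108/78125 m
Load 3 — triangular load w₀=9 kN/m (0→w₀ over full span):
  y_3 = -w₀x²(L-x)²(x+2L)/(120LEI) = -9·(6/5)²·(6-(6/5))²·((6/5)+2·6)/(120·6·10000) = -5346/9765625 m
Load 4 — point force P=17 kN at a=12/5 m (b=L-a=18/5):
  y_4 = -Pb²x²(3aL-(3a+b)x)/(6L³EI)  [x≤a] = -17·(18/5)²·(6/5)²·(3·(12/5)·6-(3·(12/5)+(18/5))·(6/5))/(6·6³·10000) = -28917/39062500 m
Superposition: y = Σ y_i = -1865691/625000000 m ≈ -0.002985 m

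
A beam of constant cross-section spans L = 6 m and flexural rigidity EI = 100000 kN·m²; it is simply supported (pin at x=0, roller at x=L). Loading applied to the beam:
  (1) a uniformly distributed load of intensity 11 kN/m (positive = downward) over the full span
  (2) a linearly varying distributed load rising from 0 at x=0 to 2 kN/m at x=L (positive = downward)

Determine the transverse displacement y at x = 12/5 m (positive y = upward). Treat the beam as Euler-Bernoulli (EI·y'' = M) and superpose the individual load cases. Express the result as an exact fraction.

y(12/5) = -752139/390625000 m

Load 1 — uniform load w=11 kN/m over full span:
  y_1 = -wx(L³-2Lx²+x³)/(24EI) = -11·(12/5)·(6³-2·6·(12/5)²+(12/5)³)/(24·100000) = -27621/15625000 m
Load 2 — triangular load w₀=2 kN/m (0→w₀ over full span):
  y_2 = -w₀x(7L⁴-10L²x²+3x⁴)/(360LEI) = -2·(12/5)·(7·6⁴-10·6²·(12/5)²+3·(12/5)⁴)/(360·6·100000) = -30807/195312500 m
Superposition: y = Σ y_i = -752139/390625000 m ≈ -0.001925 m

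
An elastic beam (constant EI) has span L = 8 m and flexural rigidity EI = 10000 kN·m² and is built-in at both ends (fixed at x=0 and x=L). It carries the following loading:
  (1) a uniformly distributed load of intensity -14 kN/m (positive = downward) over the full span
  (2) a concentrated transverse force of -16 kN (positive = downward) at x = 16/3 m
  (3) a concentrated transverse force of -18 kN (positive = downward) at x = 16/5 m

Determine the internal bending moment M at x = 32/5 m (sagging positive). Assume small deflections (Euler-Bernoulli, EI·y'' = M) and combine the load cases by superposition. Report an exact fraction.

Load 1 — uniform load w=-14 kN/m over full span:
  M_1 = wLx/2 - wL²/12 - wx²/2 = (-14)·8·(32/5)/2 - (-14)·8²/12 - (-14)·(32/5)²/2 = 224/75 kN·m
Load 2 — point force P=-16 kN at a=16/3 m (b=L-a=8/3):
  M_2 = Pa²(a+3b)(L-x)/L³ - Pa²b/L²  [x>a] = (-16)·(16/3)²·((16/3)+3·(8/3))·(8-(32/5))/8³ - (-16)·(16/3)²·(8/3)/8² = 0 kN·m
Load 3 — point force P=-18 kN at a=16/5 m (b=L-a=24/5):
  M_3 = Pa²(a+3b)(L-x)/L³ - Pa²b/L²  [x>a] = (-18)·(16/5)²·((16/5)+3·(24/5))·(8-(32/5))/8³ - (-18)·(16/5)²·(24/5)/8² = 2304/625 kN·m
Superposition: M = Σ M_i = 12512/1875 kN·m ≈ 6.673067 kN·m

M(32/5) = 12512/1875 kN·m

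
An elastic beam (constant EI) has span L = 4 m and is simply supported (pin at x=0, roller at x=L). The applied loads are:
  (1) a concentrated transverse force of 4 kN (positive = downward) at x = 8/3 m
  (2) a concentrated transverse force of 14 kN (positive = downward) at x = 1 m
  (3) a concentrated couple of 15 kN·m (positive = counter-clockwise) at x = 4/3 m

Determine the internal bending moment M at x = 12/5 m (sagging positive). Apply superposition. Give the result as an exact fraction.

M(12/5) = 14/5 kN·m

Load 1 — point force P=4 kN at a=8/3 m (b=L-a=4/3):
  M_1 = Pbx/L  [x≤a] = 4·(4/3)·(12/5)/4 = 16/5 kN·m
Load 2 — point force P=14 kN at a=1 m (b=L-a=3):
  M_2 = Pa(L-x)/L  [x>a] = 14·1·(4-(12/5))/4 = 28/5 kN·m
Load 3 — applied couple M₀=15 kN·m at a=4/3 m (b=L-a=8/3):
  M_3 = M₀x/L - M₀  [x>a] = 15·(12/5)/4 - 15 = -6 kN·m
Superposition: M = Σ M_i = 14/5 kN·m ≈ 2.800000 kN·m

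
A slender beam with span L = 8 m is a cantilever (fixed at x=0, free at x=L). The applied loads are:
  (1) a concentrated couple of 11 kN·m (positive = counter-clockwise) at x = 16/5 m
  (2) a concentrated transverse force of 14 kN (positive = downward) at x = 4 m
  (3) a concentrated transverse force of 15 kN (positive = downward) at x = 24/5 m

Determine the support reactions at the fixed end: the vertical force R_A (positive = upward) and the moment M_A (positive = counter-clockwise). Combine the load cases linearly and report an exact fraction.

R_A = 29 kN, M_A = 117 kN·m

Load 1 — applied couple M₀=11 kN·m at a=16/5 m (b=L-a=24/5):
  R_A = 0 kN
  M_A = -M₀ = -11 kN·m
Load 2 — point force P=14 kN at a=4 m (b=L-a=4):
  R_A = P = 14 kN
  M_A = Pa = 14·4 = 56 kN·m
Load 3 — point force P=15 kN at a=24/5 m (b=L-a=16/5):
  R_A = P = 15 kN
  M_A = Pa = 15·(24/5) = 72 kN·m
Superposition: R_A = 29 kN, M_A = 117 kN·m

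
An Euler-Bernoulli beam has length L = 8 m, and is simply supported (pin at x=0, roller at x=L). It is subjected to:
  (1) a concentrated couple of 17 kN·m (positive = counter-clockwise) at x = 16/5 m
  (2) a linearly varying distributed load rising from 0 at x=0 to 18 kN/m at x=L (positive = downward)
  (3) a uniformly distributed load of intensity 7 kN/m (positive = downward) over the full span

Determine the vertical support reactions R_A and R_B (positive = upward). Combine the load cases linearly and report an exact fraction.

Load 1 — applied couple M₀=17 kN·m at a=16/5 m (b=L-a=24/5):
  R_A = M₀/L = 17/8 kN
  R_B = -M₀/L = -17/8 kN
Load 2 — triangular load w₀=18 kN/m (0→w₀ over full span):
  R_A = w₀L/6 = 18·8/6 = 24 kN
  R_B = w₀L/3 = 18·8/3 = 48 kN
Load 3 — uniform load w=7 kN/m over full span:
  R_A = wL/2 = 7·8/2 = 28 kN
  R_B = wL/2 = 7·8/2 = 28 kN
Superposition: R_A = 433/8 kN, R_B = 591/8 kN

R_A = 433/8 kN, R_B = 591/8 kN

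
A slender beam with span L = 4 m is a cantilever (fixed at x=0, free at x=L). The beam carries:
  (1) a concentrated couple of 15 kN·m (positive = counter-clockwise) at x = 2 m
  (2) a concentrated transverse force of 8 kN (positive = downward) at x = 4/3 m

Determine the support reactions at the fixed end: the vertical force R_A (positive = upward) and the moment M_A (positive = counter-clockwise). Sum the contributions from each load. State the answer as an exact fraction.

R_A = 8 kN, M_A = -13/3 kN·m

Load 1 — applied couple M₀=15 kN·m at a=2 m (b=L-a=2):
  R_A = 0 kN
  M_A = -M₀ = -15 kN·m
Load 2 — point force P=8 kN at a=4/3 m (b=L-a=8/3):
  R_A = P = 8 kN
  M_A = Pa = 8·(4/3) = 32/3 kN·m
Superposition: R_A = 8 kN, M_A = -13/3 kN·m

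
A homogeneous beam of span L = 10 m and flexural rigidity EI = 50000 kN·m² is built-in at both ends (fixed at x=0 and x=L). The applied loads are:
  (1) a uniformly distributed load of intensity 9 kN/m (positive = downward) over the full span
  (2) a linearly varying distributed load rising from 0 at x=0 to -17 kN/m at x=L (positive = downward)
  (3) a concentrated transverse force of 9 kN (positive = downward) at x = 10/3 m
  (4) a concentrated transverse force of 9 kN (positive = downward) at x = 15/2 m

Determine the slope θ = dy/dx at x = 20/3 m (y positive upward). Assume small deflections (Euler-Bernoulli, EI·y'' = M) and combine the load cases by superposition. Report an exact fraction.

Load 1 — uniform load w=9 kN/m over full span:
  θ_1 = -wx(L-x)(L-2x)/(12EI) = -9·(20/3)·(10-(20/3))·(10-2·(20/3))/(12·50000) = 1/900 rad
Load 2 — triangular load w₀=-17 kN/m (0→w₀ over full span):
  θ_2 = -w₀(2x(L-x)(L-2x)(x+2L)+x²(L-x)²)/(120LEI) = -(-17)·(2·(20/3)·(10-(20/3))·(10-2·(20/3))·((20/3)+2·10)+(20/3)²·(10-(20/3))²)/(120·10·50000) = -119/121500 rad
Load 3 — point force P=9 kN at a=10/3 m (b=L-a=20/3):
  θ_3 = Pa²(L-x)(2bL-(3b+a)(L-x))/(2L³EI)  [x>a] = 9·(10/3)²·(10-(20/3))·(2·(20/3)·10-(3·(20/3)+(10/3))·(10-(20/3)))/(2·10³·50000) = 1/5400 rad
Load 4 — point force P=9 kN at a=15/2 m (b=L-a=5/2):
  θ_4 = -Pb²x(2aL-(3a+b)x)/(2L³EI)  [x≤a] = -9·(5/2)²·(20/3)·(2·(15/2)·10-(3·(15/2)+(5/2))·(20/3))/(2·10³·50000) = 1/16000 rad
Superposition: θ = Σ θ_i = 59/155520 rad ≈ 0.000379 rad

θ(20/3) = 59/155520 rad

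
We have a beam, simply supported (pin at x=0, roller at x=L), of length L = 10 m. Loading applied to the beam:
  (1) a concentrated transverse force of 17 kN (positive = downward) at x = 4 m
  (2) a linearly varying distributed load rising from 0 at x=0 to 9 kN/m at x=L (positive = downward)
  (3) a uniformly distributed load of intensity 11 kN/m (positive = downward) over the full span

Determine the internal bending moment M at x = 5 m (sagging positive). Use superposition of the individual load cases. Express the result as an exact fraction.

Load 1 — point force P=17 kN at a=4 m (b=L-a=6):
  M_1 = Pa(L-x)/L  [x>a] = 17·4·(10-5)/10 = 34 kN·m
Load 2 — triangular load w₀=9 kN/m (0→w₀ over full span):
  M_2 = w₀Lx/6 - w₀x³/(6L) = 9·10·5/6 - 9·5³/(6·10) = 225/4 kN·m
Load 3 — uniform load w=11 kN/m over full span:
  M_3 = wx(L-x)/2 = 11·5·(10-5)/2 = 275/2 kN·m
Superposition: M = Σ M_i = 911/4 kN·m ≈ 227.750000 kN·m

M(5) = 911/4 kN·m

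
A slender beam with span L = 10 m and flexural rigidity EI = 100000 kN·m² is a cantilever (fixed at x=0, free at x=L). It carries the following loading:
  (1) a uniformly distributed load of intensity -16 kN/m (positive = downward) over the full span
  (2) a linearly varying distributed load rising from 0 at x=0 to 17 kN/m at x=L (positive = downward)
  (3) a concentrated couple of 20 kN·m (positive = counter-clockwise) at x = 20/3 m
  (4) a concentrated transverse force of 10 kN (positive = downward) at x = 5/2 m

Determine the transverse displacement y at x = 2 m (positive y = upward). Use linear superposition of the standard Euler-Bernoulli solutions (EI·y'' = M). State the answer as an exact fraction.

Load 1 — uniform load w=-16 kN/m over full span:
  y_1 = -wx²(x²-4Lx+6L²)/(24EI) = -(-16)·2²·(2²-4·10·2+6·10²)/(24·100000) = 131/9375 m
Load 2 — triangular load w₀=17 kN/m (0→w₀ over full span):
  y_2 = (w₀Lx³/12-w₀L²x²/6-w₀x⁵/(120L))/EI = (17·10·2³/12-17·10²·2²/6-17·2⁵/(120·10))/100000 = -38267/3750000 m
Load 3 — applied couple M₀=20 kN·m at a=20/3 m (b=L-a=10/3):
  y_3 = M₀x²/(2EI)  [x≤a] = 20·2²/(2·100000) = 1/2500 m
Load 4 — point force P=10 kN at a=5/2 m (b=L-a=15/2):
  y_4 = -Px²(3a-x)/(6EI)  [x≤a] = -10·2²·(3·(5/2)-2)/(6·100000) = -11/30000 m
Superposition: y = Σ y_i = 7129/1875000 m ≈ 0.003802 m

y(2) = 7129/1875000 m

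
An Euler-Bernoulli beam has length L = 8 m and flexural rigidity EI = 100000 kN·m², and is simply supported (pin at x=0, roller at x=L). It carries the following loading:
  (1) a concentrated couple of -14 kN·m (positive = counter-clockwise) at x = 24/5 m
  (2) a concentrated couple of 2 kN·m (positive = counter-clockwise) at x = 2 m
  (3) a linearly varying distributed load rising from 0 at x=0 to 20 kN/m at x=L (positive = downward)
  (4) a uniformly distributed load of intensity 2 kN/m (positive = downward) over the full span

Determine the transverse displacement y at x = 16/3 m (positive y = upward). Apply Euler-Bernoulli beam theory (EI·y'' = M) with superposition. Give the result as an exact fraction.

Load 1 — applied couple M₀=-14 kN·m at a=24/5 m (b=L-a=16/5):
  y_1 = (M₀x³/(6L)-M₀(x-a)²/2+C₁x)/EI  [x>a] with C₁=M₀(3b²-L²)/(6L)=728/75 = ((-14)·(16/3)³/(6·8)-(-14)·((16/3)-(24/5))²/2+(728/75)·(16/3))/100000 = 602/6328125 m
Load 2 — applied couple M₀=2 kN·m at a=2 m (b=L-a=6):
  y_2 = (M₀x³/(6L)-M₀(x-a)²/2+C₁x)/EI  [x>a] with C₁=M₀(3b²-L²)/(6L)=11/6 = (2·(16/3)³/(6·8)-2·((16/3)-2)²/2+(11/6)·(16/3))/100000 = 101/2025000 m
Load 3 — triangular load w₀=20 kN/m (0→w₀ over full span):
  y_3 = -w₀x(7L⁴-10L²x²+3x⁴)/(360LEI) = -20·(16/3)·(7·8⁴-10·8²·(16/3)²+3·(16/3)⁴)/(360·8·100000) = -2176/455625 m
Load 4 — uniform load w=2 kN/m over full span:
  y_4 = -wx(L³-2Lx²+x³)/(24EI) = -2·(16/3)·(8³-2·8·(16/3)²+(16/3)³)/(24·100000) = -704/759375 m
Superposition: y = Σ y_i = -2532331/455625000 m ≈ -0.005558 m

y(16/3) = -2532331/455625000 m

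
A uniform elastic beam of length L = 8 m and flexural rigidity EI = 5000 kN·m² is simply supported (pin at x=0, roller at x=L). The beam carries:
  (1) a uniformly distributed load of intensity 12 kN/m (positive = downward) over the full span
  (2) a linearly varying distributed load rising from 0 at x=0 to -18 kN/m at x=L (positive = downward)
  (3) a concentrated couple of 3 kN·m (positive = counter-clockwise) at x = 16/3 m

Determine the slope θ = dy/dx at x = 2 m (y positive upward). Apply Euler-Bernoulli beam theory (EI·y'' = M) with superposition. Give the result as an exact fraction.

θ(2) = -2713/300000 rad

Load 1 — uniform load w=12 kN/m over full span:
  θ_1 = -w(L³-6Lx²+4x³)/(24EI) = -12·(8³-6·8·2²+4·2³)/(24·5000) = -22/625 rad
Load 2 — triangular load w₀=-18 kN/m (0→w₀ over full span):
  θ_2 = -w₀(7L⁴-30L²x²+15x⁴)/(360LEI) = -(-18)·(7·8⁴-30·8²·2²+15·2⁴)/(360·8·5000) = 1327/50000 rad
Load 3 — applied couple M₀=3 kN·m at a=16/3 m (b=L-a=8/3):
  θ_3 = (M₀x²/(2L)+C₁)/EI  [x≤a] with C₁=M₀(3b²-L²)/(6L)=-8/3 = (3·2²/(2·8)+(-8/3))/5000 = -23/60000 rad
Superposition: θ = Σ θ_i = -2713/300000 rad ≈ -0.009043 rad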